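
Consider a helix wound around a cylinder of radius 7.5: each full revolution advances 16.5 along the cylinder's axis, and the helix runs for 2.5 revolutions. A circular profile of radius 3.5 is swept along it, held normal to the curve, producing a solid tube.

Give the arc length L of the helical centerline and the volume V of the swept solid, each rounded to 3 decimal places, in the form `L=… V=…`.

L=124.823 V=4803.738

2πR = 2π·7.5 = 47.123890
per-turn = √(47.123890² + 16.5²) = √(2220.6610 + 272.25) = √2492.9110 = 49.929060
L = 2.5 × 49.929060 = 124.822649
V = π·3.5² × L = 38.484510 × 124.822649 = 4803.738482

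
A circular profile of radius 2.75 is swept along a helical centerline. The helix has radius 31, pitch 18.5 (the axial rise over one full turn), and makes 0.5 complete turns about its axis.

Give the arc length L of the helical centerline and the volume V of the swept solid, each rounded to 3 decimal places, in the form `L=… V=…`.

L=97.828 V=2324.219

2πR = 2π·31 = 194.778745
per-turn = √(194.778745² + 18.5²) = √(37938.7593 + 342.25) = √38281.0093 = 195.655333
L = 0.5 × 195.655333 = 97.827666
V = π·2.75² × L = 23.758294 × 97.827666 = 2324.218505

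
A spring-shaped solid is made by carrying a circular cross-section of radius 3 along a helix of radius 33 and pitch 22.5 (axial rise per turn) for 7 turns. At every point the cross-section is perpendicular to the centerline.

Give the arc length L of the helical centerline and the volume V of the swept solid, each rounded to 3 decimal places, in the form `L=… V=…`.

2πR = 2π·33 = 207.345115
per-turn = √(207.345115² + 22.5²) = √(42991.9968 + 506.25) = √43498.2468 = 208.562333
L = 7 × 208.562333 = 1459.936331
V = π·3² × L = 28.274334 × 1459.936331 = 41278.727281

L=1459.936 V=41278.727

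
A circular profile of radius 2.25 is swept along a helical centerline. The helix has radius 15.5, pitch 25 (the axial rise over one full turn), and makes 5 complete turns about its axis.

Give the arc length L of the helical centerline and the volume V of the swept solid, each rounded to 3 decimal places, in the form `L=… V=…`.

L=502.735 V=7995.651

2πR = 2π·15.5 = 97.389372
per-turn = √(97.389372² + 25²) = √(9484.6898 + 625) = √10109.6898 = 100.546953
L = 5 × 100.546953 = 502.734767
V = π·2.25² × L = 15.904313 × 502.734767 = 7995.650991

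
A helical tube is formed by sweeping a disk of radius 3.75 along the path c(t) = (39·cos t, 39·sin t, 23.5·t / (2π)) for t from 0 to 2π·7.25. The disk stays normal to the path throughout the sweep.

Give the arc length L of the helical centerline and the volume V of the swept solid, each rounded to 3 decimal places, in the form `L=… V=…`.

2πR = 2π·39 = 245.044227
per-turn = √(245.044227² + 23.5²) = √(60046.6732 + 552.25) = √60598.9232 = 246.168485
L = 7.25 × 246.168485 = 1784.721519
V = π·3.75² × L = 44.178647 × 1784.721519 = 78846.581418

L=1784.722 V=78846.581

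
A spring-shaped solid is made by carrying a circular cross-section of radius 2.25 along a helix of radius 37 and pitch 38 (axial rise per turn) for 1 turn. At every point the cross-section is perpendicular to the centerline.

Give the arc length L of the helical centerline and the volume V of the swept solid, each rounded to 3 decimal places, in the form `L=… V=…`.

L=235.563 V=3746.469

2πR = 2π·37 = 232.477856
per-turn = √(232.477856² + 38²) = √(54045.9537 + 1444) = √55489.9537 = 235.563057
L = 1 × 235.563057 = 235.563057
V = π·2.25² × L = 15.904313 × 235.563057 = 3746.468541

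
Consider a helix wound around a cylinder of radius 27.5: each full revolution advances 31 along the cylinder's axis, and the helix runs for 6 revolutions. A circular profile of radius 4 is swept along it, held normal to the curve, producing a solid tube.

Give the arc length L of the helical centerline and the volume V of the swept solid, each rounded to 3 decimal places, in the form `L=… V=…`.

L=1053.279 V=52943.560

2πR = 2π·27.5 = 172.787596
per-turn = √(172.787596² + 31²) = √(29855.5533 + 961) = √30816.5533 = 175.546442
L = 6 × 175.546442 = 1053.278652
V = π·4² × L = 50.265482 × 1053.278652 = 52943.559617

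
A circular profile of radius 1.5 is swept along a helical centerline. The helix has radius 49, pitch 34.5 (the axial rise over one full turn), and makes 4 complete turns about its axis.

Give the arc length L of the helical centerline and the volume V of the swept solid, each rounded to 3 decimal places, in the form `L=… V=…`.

2πR = 2π·49 = 307.876080
per-turn = √(307.876080² + 34.5²) = √(94787.6807 + 1190.25) = √95977.9307 = 309.803051
L = 4 × 309.803051 = 1239.212206
V = π·1.5² × L = 7.068583 × 1239.212206 = 8759.474914

L=1239.212 V=8759.475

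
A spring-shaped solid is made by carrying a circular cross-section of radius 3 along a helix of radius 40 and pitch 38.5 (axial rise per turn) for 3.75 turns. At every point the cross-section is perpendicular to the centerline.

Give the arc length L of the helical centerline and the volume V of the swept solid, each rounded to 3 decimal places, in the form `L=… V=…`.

L=953.472 V=26958.781

2πR = 2π·40 = 251.327412
per-turn = √(251.327412² + 38.5²) = √(63165.4682 + 1482.25) = √64647.7182 = 254.259156
L = 3.75 × 254.259156 = 953.471833
V = π·3² × L = 28.274334 × 953.471833 = 26958.780960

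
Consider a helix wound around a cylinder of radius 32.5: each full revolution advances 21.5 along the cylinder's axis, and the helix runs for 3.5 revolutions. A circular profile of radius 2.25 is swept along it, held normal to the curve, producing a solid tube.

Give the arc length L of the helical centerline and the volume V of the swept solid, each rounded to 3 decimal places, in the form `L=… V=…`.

L=718.663 V=11429.839

2πR = 2π·32.5 = 204.203522
per-turn = √(204.203522² + 21.5²) = √(41699.0786 + 462.25) = √42161.3286 = 205.332240
L = 3.5 × 205.332240 = 718.662838
V = π·2.25² × L = 15.904313 × 718.662838 = 11429.838586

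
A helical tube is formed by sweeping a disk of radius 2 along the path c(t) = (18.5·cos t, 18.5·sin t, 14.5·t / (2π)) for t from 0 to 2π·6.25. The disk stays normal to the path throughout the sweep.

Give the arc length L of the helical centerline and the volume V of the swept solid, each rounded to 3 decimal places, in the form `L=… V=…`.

2πR = 2π·18.5 = 116.238928
per-turn = √(116.238928² + 14.5²) = √(13511.4884 + 210.25) = √13721.7384 = 117.139824
L = 6.25 × 117.139824 = 732.123902
V = π·2² × L = 12.566371 × 732.123902 = 9200.140283

L=732.124 V=9200.140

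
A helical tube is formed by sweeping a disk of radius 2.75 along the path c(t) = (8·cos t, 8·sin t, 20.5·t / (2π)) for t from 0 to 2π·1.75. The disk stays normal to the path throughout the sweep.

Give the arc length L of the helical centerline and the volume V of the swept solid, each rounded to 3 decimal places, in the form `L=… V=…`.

L=94.999 V=2257.011

2πR = 2π·8 = 50.265482
per-turn = √(50.265482² + 20.5²) = √(2526.6187 + 420.25) = √2946.8687 = 54.285069
L = 1.75 × 54.285069 = 94.998871
V = π·2.75² × L = 23.758294 × 94.998871 = 2257.011147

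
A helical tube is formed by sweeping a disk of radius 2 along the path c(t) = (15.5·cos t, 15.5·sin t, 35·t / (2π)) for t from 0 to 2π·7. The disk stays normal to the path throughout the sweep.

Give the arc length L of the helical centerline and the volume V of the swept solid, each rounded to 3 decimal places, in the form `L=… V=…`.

L=724.413 V=9103.248

2πR = 2π·15.5 = 97.389372
per-turn = √(97.389372² + 35²) = √(9484.6898 + 1225) = √10709.6898 = 103.487631
L = 7 × 103.487631 = 724.413419
V = π·2² × L = 12.566371 × 724.413419 = 9103.247501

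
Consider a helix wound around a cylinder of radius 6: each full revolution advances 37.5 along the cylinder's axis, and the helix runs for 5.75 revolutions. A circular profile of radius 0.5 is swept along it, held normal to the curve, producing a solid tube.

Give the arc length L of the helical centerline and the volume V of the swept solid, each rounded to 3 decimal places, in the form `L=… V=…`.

2πR = 2π·6 = 37.699112
per-turn = √(37.699112² + 37.5²) = √(1421.2230 + 1406.25) = √2827.4730 = 53.173988
L = 5.75 × 53.173988 = 305.750433
V = π·0.5² × L = 0.785398 × 305.750433 = 240.135828

L=305.750 V=240.136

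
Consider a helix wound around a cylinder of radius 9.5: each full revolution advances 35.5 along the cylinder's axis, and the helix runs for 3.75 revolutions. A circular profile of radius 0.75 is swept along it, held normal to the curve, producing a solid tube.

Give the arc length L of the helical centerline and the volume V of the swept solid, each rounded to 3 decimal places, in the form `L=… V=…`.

L=260.434 V=460.225

2πR = 2π·9.5 = 59.690260
per-turn = √(59.690260² + 35.5²) = √(3562.9272 + 1260.25) = √4823.1772 = 69.449098
L = 3.75 × 69.449098 = 260.434117
V = π·0.75² × L = 1.767146 × 260.434117 = 460.225073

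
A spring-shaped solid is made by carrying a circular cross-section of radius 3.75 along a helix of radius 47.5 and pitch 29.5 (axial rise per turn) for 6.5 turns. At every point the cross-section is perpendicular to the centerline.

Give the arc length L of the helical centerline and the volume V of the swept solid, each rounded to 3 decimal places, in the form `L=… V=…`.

L=1949.387 V=86121.282

2πR = 2π·47.5 = 298.451302
per-turn = √(298.451302² + 29.5²) = √(89073.1797 + 870.25) = √89943.4297 = 299.905701
L = 6.5 × 299.905701 = 1949.387059
V = π·3.75² × L = 44.178647 × 1949.387059 = 86121.282142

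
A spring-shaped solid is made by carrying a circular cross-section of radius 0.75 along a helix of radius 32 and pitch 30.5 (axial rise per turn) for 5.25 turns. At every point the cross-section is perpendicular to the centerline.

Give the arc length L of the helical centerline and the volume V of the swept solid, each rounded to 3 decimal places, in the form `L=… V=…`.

L=1067.651 V=1886.695

2πR = 2π·32 = 201.061930
per-turn = √(201.061930² + 30.5²) = √(40425.8996 + 930.25) = √41356.1496 = 203.362115
L = 5.25 × 203.362115 = 1067.651101
V = π·0.75² × L = 1.767146 × 1067.651101 = 1886.695232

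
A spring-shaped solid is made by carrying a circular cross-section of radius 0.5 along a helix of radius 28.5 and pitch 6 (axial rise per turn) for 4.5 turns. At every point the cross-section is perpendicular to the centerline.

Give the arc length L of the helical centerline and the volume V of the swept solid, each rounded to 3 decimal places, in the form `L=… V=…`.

L=806.271 V=633.244

2πR = 2π·28.5 = 179.070781
per-turn = √(179.070781² + 6²) = √(32066.3447 + 36) = √32102.3447 = 179.171272
L = 4.5 × 179.171272 = 806.270724
V = π·0.5² × L = 0.785398 × 806.270724 = 633.243546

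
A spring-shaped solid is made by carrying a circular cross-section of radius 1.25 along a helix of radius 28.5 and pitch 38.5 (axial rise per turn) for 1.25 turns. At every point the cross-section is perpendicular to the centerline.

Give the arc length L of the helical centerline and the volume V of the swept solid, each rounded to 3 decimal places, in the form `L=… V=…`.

L=228.953 V=1123.873

2πR = 2π·28.5 = 179.070781
per-turn = √(179.070781² + 38.5²) = √(32066.3447 + 1482.25) = √33548.5947 = 183.162755
L = 1.25 × 183.162755 = 228.953443
V = π·1.25² × L = 4.908739 × 228.953443 = 1123.872587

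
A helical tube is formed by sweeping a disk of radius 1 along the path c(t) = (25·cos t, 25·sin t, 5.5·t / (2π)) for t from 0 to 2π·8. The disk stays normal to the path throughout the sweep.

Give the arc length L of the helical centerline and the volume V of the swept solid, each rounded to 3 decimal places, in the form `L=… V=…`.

2πR = 2π·25 = 157.079633
per-turn = √(157.079633² + 5.5²) = √(24674.0110 + 30.25) = √24704.2610 = 157.175892
L = 8 × 157.175892 = 1257.407135
V = π·1² × L = 3.141593 × 1257.407135 = 3950.261019

L=1257.407 V=3950.261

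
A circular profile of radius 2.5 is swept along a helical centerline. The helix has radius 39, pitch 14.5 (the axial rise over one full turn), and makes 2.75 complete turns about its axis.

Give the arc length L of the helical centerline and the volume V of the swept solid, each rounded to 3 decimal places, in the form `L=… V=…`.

2πR = 2π·39 = 245.044227
per-turn = √(245.044227² + 14.5²) = √(60046.6732 + 210.25) = √60256.9232 = 245.472856
L = 2.75 × 245.472856 = 675.050355
V = π·2.5² × L = 19.634954 × 675.050355 = 13254.582722

L=675.050 V=13254.583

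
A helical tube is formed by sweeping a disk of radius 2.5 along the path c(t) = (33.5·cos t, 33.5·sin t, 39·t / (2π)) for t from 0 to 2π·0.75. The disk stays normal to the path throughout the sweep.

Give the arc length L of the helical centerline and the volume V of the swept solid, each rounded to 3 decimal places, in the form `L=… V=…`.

2πR = 2π·33.5 = 210.486708
per-turn = √(210.486708² + 39²) = √(44304.6542 + 1521) = √45825.6542 = 214.069274
L = 0.75 × 214.069274 = 160.551956
V = π·2.5² × L = 19.634954 × 160.551956 = 3152.430277

L=160.552 V=3152.430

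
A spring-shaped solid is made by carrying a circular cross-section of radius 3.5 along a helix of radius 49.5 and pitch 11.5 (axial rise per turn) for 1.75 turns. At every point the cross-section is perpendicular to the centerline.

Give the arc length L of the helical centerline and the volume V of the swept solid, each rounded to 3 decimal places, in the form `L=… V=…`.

2πR = 2π·49.5 = 311.017673
per-turn = √(311.017673² + 11.5²) = √(96731.9927 + 132.25) = √96864.2427 = 311.230209
L = 1.75 × 311.230209 = 544.652865
V = π·3.5² × L = 38.484510 × 544.652865 = 20960.698634

L=544.653 V=20960.699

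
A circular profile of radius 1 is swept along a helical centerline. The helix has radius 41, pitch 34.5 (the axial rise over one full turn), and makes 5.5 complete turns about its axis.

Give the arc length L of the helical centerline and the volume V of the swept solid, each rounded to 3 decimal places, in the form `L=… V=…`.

L=1429.508 V=4490.931

2πR = 2π·41 = 257.610598
per-turn = √(257.610598² + 34.5²) = √(66363.2200 + 1190.25) = √67553.4700 = 259.910504
L = 5.5 × 259.910504 = 1429.507771
V = π·1² × L = 3.141593 × 1429.507771 = 4490.931112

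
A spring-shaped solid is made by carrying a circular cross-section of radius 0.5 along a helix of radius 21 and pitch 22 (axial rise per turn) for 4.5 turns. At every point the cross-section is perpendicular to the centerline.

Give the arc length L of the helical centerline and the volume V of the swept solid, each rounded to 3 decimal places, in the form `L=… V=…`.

L=601.958 V=472.777

2πR = 2π·21 = 131.946891
per-turn = √(131.946891² + 22²) = √(17409.9822 + 484) = √17893.9822 = 133.768390
L = 4.5 × 133.768390 = 601.957755
V = π·0.5² × L = 0.785398 × 601.957755 = 472.776515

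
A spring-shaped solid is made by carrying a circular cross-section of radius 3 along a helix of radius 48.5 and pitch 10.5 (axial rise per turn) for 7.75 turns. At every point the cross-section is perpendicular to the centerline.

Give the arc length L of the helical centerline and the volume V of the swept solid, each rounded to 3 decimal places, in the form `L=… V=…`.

2πR = 2π·48.5 = 304.734487
per-turn = √(304.734487² + 10.5²) = √(92863.1078 + 110.25) = √92973.3578 = 304.915329
L = 7.75 × 304.915329 = 2363.093799
V = π·3² × L = 28.274334 × 2363.093799 = 66814.903072

L=2363.094 V=66814.903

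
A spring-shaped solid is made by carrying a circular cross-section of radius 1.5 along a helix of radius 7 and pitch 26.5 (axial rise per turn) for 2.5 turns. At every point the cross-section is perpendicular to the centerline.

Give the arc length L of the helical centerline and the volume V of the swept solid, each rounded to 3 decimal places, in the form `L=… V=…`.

L=128.372 V=907.407

2πR = 2π·7 = 43.982297
per-turn = √(43.982297² + 26.5²) = √(1934.4425 + 702.25) = √2636.6925 = 51.348734
L = 2.5 × 51.348734 = 128.371834
V = π·1.5² × L = 7.068583 × 128.371834 = 907.407027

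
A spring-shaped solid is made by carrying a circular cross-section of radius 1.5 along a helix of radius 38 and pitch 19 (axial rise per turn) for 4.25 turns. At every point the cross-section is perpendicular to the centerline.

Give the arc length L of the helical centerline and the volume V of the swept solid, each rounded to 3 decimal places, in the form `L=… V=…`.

2πR = 2π·38 = 238.761042
per-turn = √(238.761042² + 19²) = √(57006.8350 + 361) = √57367.8350 = 239.515835
L = 4.25 × 239.515835 = 1017.942297
V = π·1.5² × L = 7.068583 × 1017.942297 = 7195.410095

L=1017.942 V=7195.410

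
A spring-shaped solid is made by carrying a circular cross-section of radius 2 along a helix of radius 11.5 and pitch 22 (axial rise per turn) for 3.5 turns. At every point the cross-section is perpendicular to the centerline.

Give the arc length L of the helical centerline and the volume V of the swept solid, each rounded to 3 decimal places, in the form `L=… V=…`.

2πR = 2π·11.5 = 72.256631
per-turn = √(72.256631² + 22²) = √(5221.0207 + 484) = √5705.0207 = 75.531588
L = 3.5 × 75.531588 = 264.360557
V = π·2² × L = 12.566371 × 264.360557 = 3322.052731

L=264.361 V=3322.053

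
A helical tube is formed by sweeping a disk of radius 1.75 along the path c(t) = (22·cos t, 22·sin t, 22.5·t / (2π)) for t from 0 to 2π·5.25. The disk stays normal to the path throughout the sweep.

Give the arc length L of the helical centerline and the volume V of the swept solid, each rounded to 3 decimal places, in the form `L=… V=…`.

L=735.259 V=7074.018

2πR = 2π·22 = 138.230077
per-turn = √(138.230077² + 22.5²) = √(19107.5541 + 506.25) = √19613.8041 = 140.049292
L = 5.25 × 140.049292 = 735.258782
V = π·1.75² × L = 9.621128 × 735.258782 = 7074.018485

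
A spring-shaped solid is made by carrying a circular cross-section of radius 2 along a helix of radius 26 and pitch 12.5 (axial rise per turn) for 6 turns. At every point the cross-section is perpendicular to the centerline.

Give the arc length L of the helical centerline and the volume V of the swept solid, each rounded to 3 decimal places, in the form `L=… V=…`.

L=983.042 V=12353.271

2πR = 2π·26 = 163.362818
per-turn = √(163.362818² + 12.5²) = √(26687.4103 + 156.25) = √26843.6603 = 163.840350
L = 6 × 163.840350 = 983.042100
V = π·2² × L = 12.566371 × 983.042100 = 12353.271361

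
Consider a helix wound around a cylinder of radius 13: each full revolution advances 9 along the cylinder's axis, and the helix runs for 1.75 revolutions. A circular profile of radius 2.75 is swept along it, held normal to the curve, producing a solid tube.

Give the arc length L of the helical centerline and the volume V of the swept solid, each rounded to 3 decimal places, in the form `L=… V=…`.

2πR = 2π·13 = 81.681409
per-turn = √(81.681409² + 9²) = √(6671.8526 + 81) = √6752.8526 = 82.175742
L = 1.75 × 82.175742 = 143.807549
V = π·2.75² × L = 23.758294 × 143.807549 = 3416.622081

L=143.808 V=3416.622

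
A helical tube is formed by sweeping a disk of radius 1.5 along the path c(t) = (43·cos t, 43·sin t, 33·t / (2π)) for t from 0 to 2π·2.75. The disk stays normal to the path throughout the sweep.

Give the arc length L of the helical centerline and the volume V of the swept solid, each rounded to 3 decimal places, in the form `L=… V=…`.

L=748.508 V=5290.894

2πR = 2π·43 = 270.176968
per-turn = √(270.176968² + 33²) = √(72995.5942 + 1089) = √74084.5942 = 272.184853
L = 2.75 × 272.184853 = 748.508345
V = π·1.5² × L = 7.068583 × 748.508345 = 5290.893718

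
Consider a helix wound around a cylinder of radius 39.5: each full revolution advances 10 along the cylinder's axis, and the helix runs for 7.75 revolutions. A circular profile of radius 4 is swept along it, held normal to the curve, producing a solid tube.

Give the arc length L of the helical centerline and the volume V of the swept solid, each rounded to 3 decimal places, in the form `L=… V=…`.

2πR = 2π·39.5 = 248.185820
per-turn = √(248.185820² + 10²) = √(61596.2011 + 100) = √61696.2011 = 248.387200
L = 7.75 × 248.387200 = 1925.000799
V = π·4² × L = 50.265482 × 1925.000799 = 96761.093899

L=1925.001 V=96761.094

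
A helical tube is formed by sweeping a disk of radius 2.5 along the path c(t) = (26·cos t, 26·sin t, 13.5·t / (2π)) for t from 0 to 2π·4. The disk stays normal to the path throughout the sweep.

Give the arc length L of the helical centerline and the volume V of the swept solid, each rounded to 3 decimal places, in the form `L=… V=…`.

2πR = 2π·26 = 163.362818
per-turn = √(163.362818² + 13.5²) = √(26687.4103 + 182.25) = √26869.6603 = 163.919676
L = 4 × 163.919676 = 655.678705
V = π·2.5² × L = 19.634954 × 655.678705 = 12874.221276

L=655.679 V=12874.221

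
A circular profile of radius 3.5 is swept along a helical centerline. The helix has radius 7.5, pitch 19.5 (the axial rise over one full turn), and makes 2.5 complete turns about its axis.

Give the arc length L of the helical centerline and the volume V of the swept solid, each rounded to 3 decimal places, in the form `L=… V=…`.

2πR = 2π·7.5 = 47.123890
per-turn = √(47.123890² + 19.5²) = √(2220.6610 + 380.25) = √2600.9110 = 50.999127
L = 2.5 × 50.999127 = 127.497818
V = π·3.5² × L = 38.484510 × 127.497818 = 4906.691067

L=127.498 V=4906.691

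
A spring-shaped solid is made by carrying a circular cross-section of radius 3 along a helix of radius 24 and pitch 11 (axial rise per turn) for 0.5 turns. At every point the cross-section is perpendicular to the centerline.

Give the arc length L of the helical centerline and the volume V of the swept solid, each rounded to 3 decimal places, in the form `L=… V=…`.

2πR = 2π·24 = 150.796447
per-turn = √(150.796447² + 11²) = √(22739.5685 + 121) = √22860.5685 = 151.197118
L = 0.5 × 151.197118 = 75.598559
V = π·3² × L = 28.274334 × 75.598559 = 2137.498900

L=75.599 V=2137.499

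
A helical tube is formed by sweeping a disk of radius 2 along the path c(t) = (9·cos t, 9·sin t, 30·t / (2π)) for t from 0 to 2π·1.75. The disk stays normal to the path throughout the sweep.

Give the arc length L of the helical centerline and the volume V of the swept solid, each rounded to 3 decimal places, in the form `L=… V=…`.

L=112.024 V=1407.734

2πR = 2π·9 = 56.548668
per-turn = √(56.548668² + 30²) = √(3197.7518 + 900) = √4097.7518 = 64.013685
L = 1.75 × 64.013685 = 112.023948
V = π·2² × L = 12.566371 × 112.023948 = 1407.734451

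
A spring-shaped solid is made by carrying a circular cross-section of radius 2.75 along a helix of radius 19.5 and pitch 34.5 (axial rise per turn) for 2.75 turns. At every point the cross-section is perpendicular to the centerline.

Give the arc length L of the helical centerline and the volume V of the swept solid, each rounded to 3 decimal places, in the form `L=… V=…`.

2πR = 2π·19.5 = 122.522113
per-turn = √(122.522113² + 34.5²) = √(15011.6683 + 1190.25) = √16201.9183 = 127.286756
L = 2.75 × 127.286756 = 350.038579
V = π·2.75² × L = 23.758294 × 350.038579 = 8316.319637

L=350.039 V=8316.320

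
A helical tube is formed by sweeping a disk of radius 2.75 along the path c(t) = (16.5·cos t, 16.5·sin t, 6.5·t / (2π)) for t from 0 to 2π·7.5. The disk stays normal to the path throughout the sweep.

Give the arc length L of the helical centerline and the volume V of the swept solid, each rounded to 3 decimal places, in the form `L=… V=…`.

L=779.071 V=18509.397

2πR = 2π·16.5 = 103.672558
per-turn = √(103.672558² + 6.5²) = √(10747.9992 + 42.25) = √10790.2492 = 103.876124
L = 7.5 × 103.876124 = 779.070932
V = π·2.75² × L = 23.758294 × 779.070932 = 18509.396594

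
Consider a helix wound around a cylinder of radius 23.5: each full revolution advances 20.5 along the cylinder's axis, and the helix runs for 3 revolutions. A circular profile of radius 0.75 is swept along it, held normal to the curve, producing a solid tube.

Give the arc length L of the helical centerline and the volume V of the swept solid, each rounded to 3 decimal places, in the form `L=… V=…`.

2πR = 2π·23.5 = 147.654855
per-turn = √(147.654855² + 20.5²) = √(21801.9561 + 420.25) = √22222.2061 = 149.071144
L = 3 × 149.071144 = 447.213433
V = π·0.75² × L = 1.767146 × 447.213433 = 790.291371

L=447.213 V=790.291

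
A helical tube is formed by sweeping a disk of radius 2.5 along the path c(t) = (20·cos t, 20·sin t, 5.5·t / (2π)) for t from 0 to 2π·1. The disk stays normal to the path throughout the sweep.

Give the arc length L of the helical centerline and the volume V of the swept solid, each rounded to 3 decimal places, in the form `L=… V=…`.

L=125.784 V=2469.763

2πR = 2π·20 = 125.663706
per-turn = √(125.663706² + 5.5²) = √(15791.3670 + 30.25) = √15821.6170 = 125.784009
L = 1 × 125.784009 = 125.784009
V = π·2.5² × L = 19.634954 × 125.784009 = 2469.763251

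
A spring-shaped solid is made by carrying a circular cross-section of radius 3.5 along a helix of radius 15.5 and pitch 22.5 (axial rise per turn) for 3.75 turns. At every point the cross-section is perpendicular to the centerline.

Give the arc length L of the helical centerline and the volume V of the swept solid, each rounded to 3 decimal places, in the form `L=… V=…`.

L=374.830 V=14425.152

2πR = 2π·15.5 = 97.389372
per-turn = √(97.389372² + 22.5²) = √(9484.6898 + 506.25) = √9990.9398 = 99.954689
L = 3.75 × 99.954689 = 374.830083
V = π·3.5² × L = 38.484510 × 374.830083 = 14425.152092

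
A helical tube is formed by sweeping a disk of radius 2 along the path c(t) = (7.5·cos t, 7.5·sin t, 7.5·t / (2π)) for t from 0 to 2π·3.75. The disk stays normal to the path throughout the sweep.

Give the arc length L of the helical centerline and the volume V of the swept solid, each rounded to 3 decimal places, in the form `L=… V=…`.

2πR = 2π·7.5 = 47.123890
per-turn = √(47.123890² + 7.5²) = √(2220.6610 + 56.25) = √2276.9110 = 47.716988
L = 3.75 × 47.716988 = 178.938707
V = π·2² × L = 12.566371 × 178.938707 = 2248.610107

L=178.939 V=2248.610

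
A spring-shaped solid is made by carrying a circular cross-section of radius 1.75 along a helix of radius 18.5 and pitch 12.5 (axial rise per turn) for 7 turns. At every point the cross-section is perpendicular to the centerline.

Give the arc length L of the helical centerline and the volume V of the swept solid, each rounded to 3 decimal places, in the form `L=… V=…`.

2πR = 2π·18.5 = 116.238928
per-turn = √(116.238928² + 12.5²) = √(13511.4884 + 156.25) = √13667.7384 = 116.909103
L = 7 × 116.909103 = 818.363723
V = π·1.75² × L = 9.621128 × 818.363723 = 7873.581720

L=818.364 V=7873.582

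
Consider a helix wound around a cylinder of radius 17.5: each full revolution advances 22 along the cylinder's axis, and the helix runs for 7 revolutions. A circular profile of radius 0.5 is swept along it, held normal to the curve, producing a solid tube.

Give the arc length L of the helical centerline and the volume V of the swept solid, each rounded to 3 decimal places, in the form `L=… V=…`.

2πR = 2π·17.5 = 109.955743
per-turn = √(109.955743² + 22²) = √(12090.2654 + 484) = √12574.2654 = 112.135032
L = 7 × 112.135032 = 784.945224
V = π·0.5² × L = 0.785398 × 784.945224 = 616.494537

L=784.945 V=616.495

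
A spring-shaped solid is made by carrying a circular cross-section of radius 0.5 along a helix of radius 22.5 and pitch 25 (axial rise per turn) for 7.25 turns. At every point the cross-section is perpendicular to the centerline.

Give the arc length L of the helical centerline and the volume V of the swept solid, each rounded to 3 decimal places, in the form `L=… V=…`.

L=1040.847 V=817.480

2πR = 2π·22.5 = 141.371669
per-turn = √(141.371669² + 25²) = √(19985.9489 + 625) = √20610.9489 = 143.565138
L = 7.25 × 143.565138 = 1040.847252
V = π·0.5² × L = 0.785398 × 1040.847252 = 817.479520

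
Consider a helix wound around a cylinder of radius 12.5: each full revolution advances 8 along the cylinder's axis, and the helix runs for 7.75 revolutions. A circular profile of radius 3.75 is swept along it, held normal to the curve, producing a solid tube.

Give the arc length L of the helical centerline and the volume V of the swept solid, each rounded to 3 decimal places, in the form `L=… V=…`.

L=611.833 V=27029.957

2πR = 2π·12.5 = 78.539816
per-turn = √(78.539816² + 8²) = √(6168.5028 + 64) = √6232.5028 = 78.946202
L = 7.75 × 78.946202 = 611.833063
V = π·3.75² × L = 44.178647 × 611.833063 = 27029.956706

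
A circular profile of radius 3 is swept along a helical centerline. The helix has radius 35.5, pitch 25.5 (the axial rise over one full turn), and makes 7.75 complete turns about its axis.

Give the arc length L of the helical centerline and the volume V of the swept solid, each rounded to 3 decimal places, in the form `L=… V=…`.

2πR = 2π·35.5 = 223.053078
per-turn = √(223.053078² + 25.5²) = √(49752.6758 + 650.25) = √50402.9258 = 224.505959
L = 7.75 × 224.505959 = 1739.921185
V = π·3² × L = 28.274334 × 1739.921185 = 49195.112514

L=1739.921 V=49195.113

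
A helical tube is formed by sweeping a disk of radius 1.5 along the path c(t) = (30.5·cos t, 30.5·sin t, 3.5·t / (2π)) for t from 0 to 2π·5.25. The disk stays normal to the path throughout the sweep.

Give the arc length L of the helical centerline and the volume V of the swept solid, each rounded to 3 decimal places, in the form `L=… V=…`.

L=1006.263 V=7112.853

2πR = 2π·30.5 = 191.637152
per-turn = √(191.637152² + 3.5²) = √(36724.7980 + 12.25) = √36737.0480 = 191.669111
L = 5.25 × 191.669111 = 1006.262831
V = π·1.5² × L = 7.068583 × 1006.262831 = 7112.852814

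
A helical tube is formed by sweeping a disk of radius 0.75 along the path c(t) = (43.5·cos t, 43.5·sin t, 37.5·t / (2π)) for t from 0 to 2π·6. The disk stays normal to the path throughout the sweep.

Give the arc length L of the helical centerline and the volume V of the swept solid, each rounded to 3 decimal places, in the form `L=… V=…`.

2πR = 2π·43.5 = 273.318561
per-turn = √(273.318561² + 37.5²) = √(74703.0357 + 1406.25) = √76109.2857 = 275.879114
L = 6 × 275.879114 = 1655.274686
V = π·0.75² × L = 1.767146 × 1655.274686 = 2925.111821

L=1655.275 V=2925.112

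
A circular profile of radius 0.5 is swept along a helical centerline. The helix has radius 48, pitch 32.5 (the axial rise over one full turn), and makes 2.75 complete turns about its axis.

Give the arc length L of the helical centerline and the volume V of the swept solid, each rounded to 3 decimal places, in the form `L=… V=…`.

2πR = 2π·48 = 301.592895
per-turn = √(301.592895² + 32.5²) = √(90958.2742 + 1056.25) = √92014.5242 = 303.338959
L = 2.75 × 303.338959 = 834.182138
V = π·0.5² × L = 0.785398 × 834.182138 = 655.165119

L=834.182 V=655.165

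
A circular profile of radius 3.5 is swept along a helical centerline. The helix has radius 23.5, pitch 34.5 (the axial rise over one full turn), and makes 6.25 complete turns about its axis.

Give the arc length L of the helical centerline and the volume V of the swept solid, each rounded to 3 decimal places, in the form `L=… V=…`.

2πR = 2π·23.5 = 147.654855
per-turn = √(147.654855² + 34.5²) = √(21801.9561 + 1190.25) = √22992.2061 = 151.631811
L = 6.25 × 151.631811 = 947.698819
V = π·3.5² × L = 38.484510 × 947.698819 = 36471.724685

L=947.699 V=36471.725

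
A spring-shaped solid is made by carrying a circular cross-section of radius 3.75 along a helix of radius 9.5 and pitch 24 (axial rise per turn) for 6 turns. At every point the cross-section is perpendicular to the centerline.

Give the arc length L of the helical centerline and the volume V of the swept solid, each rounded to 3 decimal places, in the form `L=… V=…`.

L=386.007 V=17053.265

2πR = 2π·9.5 = 59.690260
per-turn = √(59.690260² + 24²) = √(3562.9272 + 576) = √4138.9272 = 64.334495
L = 6 × 64.334495 = 386.006967
V = π·3.75² × L = 44.178647 × 386.006967 = 17053.265428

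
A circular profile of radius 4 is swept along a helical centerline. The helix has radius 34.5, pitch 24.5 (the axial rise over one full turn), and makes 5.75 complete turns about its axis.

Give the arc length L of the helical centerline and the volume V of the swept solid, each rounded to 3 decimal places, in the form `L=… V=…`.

L=1254.363 V=63051.146

2πR = 2π·34.5 = 216.769893
per-turn = √(216.769893² + 24.5²) = √(46989.1866 + 600.25) = √47589.4366 = 218.150032
L = 5.75 × 218.150032 = 1254.362685
V = π·4² × L = 50.265482 × 1254.362685 = 63051.145549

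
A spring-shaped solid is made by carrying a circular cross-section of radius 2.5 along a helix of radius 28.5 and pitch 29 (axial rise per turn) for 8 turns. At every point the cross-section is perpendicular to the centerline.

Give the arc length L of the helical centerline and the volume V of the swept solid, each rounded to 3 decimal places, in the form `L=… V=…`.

2πR = 2π·28.5 = 179.070781
per-turn = √(179.070781² + 29²) = √(32066.3447 + 841) = √32907.3447 = 181.403817
L = 8 × 181.403817 = 1451.230533
V = π·2.5² × L = 19.634954 × 1451.230533 = 28494.844888

L=1451.231 V=28494.845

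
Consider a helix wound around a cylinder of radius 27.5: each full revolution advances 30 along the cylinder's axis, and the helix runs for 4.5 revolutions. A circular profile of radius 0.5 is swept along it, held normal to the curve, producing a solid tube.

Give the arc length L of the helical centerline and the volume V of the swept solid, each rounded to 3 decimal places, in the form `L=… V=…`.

L=789.177 V=619.818

2πR = 2π·27.5 = 172.787596
per-turn = √(172.787596² + 30²) = √(29855.5533 + 900) = √30755.5533 = 175.372613
L = 4.5 × 175.372613 = 789.176758
V = π·0.5² × L = 0.785398 × 789.176758 = 619.817976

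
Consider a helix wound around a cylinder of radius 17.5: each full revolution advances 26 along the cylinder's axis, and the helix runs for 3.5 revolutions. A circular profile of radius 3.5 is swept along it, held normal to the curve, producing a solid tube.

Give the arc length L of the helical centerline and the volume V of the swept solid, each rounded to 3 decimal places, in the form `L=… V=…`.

2πR = 2π·17.5 = 109.955743
per-turn = √(109.955743² + 26²) = √(12090.2654 + 676) = √12766.2654 = 112.987899
L = 3.5 × 112.987899 = 395.457648
V = π·3.5² × L = 38.484510 × 395.457648 = 15218.993796

L=395.458 V=15218.994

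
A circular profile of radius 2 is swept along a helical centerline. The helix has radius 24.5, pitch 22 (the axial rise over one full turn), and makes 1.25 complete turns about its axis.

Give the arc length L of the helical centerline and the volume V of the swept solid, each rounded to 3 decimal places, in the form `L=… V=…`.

2πR = 2π·24.5 = 153.938040
per-turn = √(153.938040² + 22²) = √(23696.9202 + 484) = √24180.9202 = 155.502155
L = 1.25 × 155.502155 = 194.377694
V = π·2² × L = 12.566371 × 194.377694 = 2442.622137

L=194.378 V=2442.622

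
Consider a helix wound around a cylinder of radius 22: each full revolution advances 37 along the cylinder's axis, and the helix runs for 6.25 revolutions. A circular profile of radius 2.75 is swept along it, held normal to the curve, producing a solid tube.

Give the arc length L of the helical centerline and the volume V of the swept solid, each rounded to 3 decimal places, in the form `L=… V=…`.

L=894.352 V=21248.277

2πR = 2π·22 = 138.230077
per-turn = √(138.230077² + 37²) = √(19107.5541 + 1369) = √20476.5541 = 143.096311
L = 6.25 × 143.096311 = 894.351942
V = π·2.75² × L = 23.758294 × 894.351942 = 21248.276763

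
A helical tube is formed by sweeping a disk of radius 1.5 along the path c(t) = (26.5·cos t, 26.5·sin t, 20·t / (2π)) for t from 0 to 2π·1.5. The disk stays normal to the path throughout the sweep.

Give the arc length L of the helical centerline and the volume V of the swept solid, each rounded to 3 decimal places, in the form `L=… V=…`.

L=251.552 V=1778.116

2πR = 2π·26.5 = 166.504411
per-turn = √(166.504411² + 20²) = √(27723.7188 + 400) = √28123.7188 = 167.701278
L = 1.5 × 167.701278 = 251.551918
V = π·1.5² × L = 7.068583 × 251.551918 = 1778.115726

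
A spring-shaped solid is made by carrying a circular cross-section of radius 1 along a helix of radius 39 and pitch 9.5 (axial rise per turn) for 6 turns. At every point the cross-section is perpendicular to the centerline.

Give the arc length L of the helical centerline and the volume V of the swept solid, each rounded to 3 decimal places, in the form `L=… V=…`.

2πR = 2π·39 = 245.044227
per-turn = √(245.044227² + 9.5²) = √(60046.6732 + 90.25) = √60136.9232 = 245.228308
L = 6 × 245.228308 = 1471.369850
V = π·1² × L = 3.141593 × 1471.369850 = 4622.444710

L=1471.370 V=4622.445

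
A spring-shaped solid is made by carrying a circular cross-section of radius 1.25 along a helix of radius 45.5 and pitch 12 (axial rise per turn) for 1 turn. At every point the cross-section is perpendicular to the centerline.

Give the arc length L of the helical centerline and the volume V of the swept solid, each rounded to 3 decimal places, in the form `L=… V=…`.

2πR = 2π·45.5 = 285.884931
per-turn = √(285.884931² + 12²) = √(81730.1940 + 144) = √81874.1940 = 286.136670
L = 1 × 286.136670 = 286.136670
V = π·1.25² × L = 4.908739 × 286.136670 = 1404.570095

L=286.137 V=1404.570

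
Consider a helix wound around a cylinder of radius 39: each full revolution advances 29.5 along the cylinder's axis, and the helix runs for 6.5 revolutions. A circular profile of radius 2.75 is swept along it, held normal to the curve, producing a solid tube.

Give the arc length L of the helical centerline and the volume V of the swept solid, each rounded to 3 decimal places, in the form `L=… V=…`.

L=1604.288 V=38115.147

2πR = 2π·39 = 245.044227
per-turn = √(245.044227² + 29.5²) = √(60046.6732 + 870.25) = √60916.9232 = 246.813539
L = 6.5 × 246.813539 = 1604.288005
V = π·2.75² × L = 23.758294 × 1604.288005 = 38115.146803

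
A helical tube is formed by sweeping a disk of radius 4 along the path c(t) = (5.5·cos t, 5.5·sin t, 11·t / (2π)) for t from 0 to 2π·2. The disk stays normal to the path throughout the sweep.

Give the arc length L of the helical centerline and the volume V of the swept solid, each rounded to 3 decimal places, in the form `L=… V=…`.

2πR = 2π·5.5 = 34.557519
per-turn = √(34.557519² + 11²) = √(1194.2221 + 121) = √1315.2221 = 36.265991
L = 2 × 36.265991 = 72.531983
V = π·4² × L = 50.265482 × 72.531983 = 3645.855109

L=72.532 V=3645.855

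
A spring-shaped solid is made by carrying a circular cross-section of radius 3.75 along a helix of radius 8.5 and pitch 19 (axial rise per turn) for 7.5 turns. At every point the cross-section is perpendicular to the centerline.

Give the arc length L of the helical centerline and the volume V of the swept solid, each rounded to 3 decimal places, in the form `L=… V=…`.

2πR = 2π·8.5 = 53.407075
per-turn = √(53.407075² + 19²) = √(2852.3157 + 361) = √3213.3157 = 56.686115
L = 7.5 × 56.686115 = 425.145865
V = π·3.75² × L = 44.178647 × 425.145865 = 18782.368963

L=425.146 V=18782.369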